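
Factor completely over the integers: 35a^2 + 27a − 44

Need a pair with product 35·(−44) = −1540 and sum 27: that's 55 and −28.
Split the middle term: 35a^2 + 55a − 28a − 44 = 5a(7a + 11) − 4(7a + 11).

(5a − 4)(7a + 11)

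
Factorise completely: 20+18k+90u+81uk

(9k+10)(9u+2)

Group as (81uk+90u) + (18k+20) = 9u(9k+10) + 2(9k+10).
Both groups share the factor (9k+10).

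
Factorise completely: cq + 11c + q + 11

Group as (cq + 11c) + (q + 11) = c(q + 11) + (q + 11).
Both groups share the factor (q + 11).

(c + 1)(q + 11)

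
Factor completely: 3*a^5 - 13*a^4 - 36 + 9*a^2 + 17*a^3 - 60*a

Among the possible rational roots, a = -1 is a root, so (a + 1) is a factor; dividing leaves 3*a^4 - 16*a^3 + 33*a^2 - 24*a - 36.
Then a = 3 is a root, so (a - 3) is a factor; dividing leaves 3*a^3 - 7*a^2 + 12*a + 12.
Then a = -2/3 is a root, so (3*a + 2) is a factor; dividing leaves a^2 - 3*a + 6.
The quadratic a^2 - 3*a + 6 has discriminant -15 < 0 and is irreducible over ℤ.

(3*a + 2)*(a + 1)*(a - 3)*(a^2 - 3*a + 6)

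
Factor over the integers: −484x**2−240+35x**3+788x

(5x−2)(7x−10)(x−12)

Testing divisors of the constant over divisors of the leading coefficient, x = 10/7 is a root, giving the factor (7x−10) and quotient 5x**2−62x+24.
The remaining quadratic factors as (x−12)(5x−2).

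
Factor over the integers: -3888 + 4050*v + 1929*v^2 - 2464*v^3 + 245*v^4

(5*v - 6)*(7*v + 9)*(7*v - 8)*(v - 9)

By the rational root theorem, v = -9/7 is a root, so (7*v + 9) is a factor; dividing leaves 35*v^3 - 397*v^2 + 786*v - 432.
Next, v = 6/5 is a root, so (5*v - 6) is a factor; dividing leaves 7*v^2 - 71*v + 72.
The remaining quadratic factors as (v - 9)(7*v - 8).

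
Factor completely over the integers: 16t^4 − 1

(2t)⁴ − (1)⁴ = ((2t)² − (1)²)((2t)² + (1)²); the first factor splits again, the second (4t^2 + 1) is irreducible.

(2t + 1)(2t − 1)(4t^2 + 1)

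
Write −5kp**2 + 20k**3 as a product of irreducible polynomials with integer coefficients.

Every term has a factor of 5k. Then 4k**2 − p**2 = (2k)² − (p)².

5k(2k + p)(2k − p)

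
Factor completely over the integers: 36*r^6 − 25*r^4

r^4*(6*r + 5)*(6*r − 5)

Every term has a factor of r^4; factoring it out leaves 36*r^2 − 25.
Recognize a difference of squares with the parts 6*r and 5.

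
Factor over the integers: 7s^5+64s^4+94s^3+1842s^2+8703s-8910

Among the possible rational roots, s = 6/7 is a root, so (7s-6) divides it; the quotient is s^4+10s^3+22s^2+282s+1485.
Continuing, s = -5 is a root, so (s+5) divides it; the quotient is s^3+5s^2-3s+297.
Continuing, s = -9 is a root, so (s+9) is a factor; dividing leaves s^2-4s+33.
The quadratic s^2-4s+33 has discriminant -116 < 0 and is irreducible over ℤ.

(7s-6)(s+5)(s+9)(s^2-4s+33)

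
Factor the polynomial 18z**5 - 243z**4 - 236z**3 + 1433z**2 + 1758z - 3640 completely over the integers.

Among the possible rational roots, z = 13/6 is a root, giving the factor (6z - 13) and quotient 3z**4 - 34z**3 - 113z**2 - 6z + 280.
Then z = 4/3 is a root, so (3z - 4) divides it; the quotient is z**3 - 10z**2 - 51z - 70.
Continuing, z = 14 is a root, so (z - 14) divides it; the quotient is z**2 + 4z + 5.
The quadratic z**2 + 4z + 5 has discriminant -4 < 0 and is irreducible over ℤ.

(3z - 4)(6z - 13)(z - 14)(z**2 + 4z + 5)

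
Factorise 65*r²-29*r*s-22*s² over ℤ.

(13*r-11*s)*(5*r+2*s)

Group: 13*r*(5*r+2*s) - 11*s*(5*r+2*s); both groups contain (5*r+2*s).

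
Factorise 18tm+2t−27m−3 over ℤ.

Group as (18tm+2t) + (−27m−3) = 2t(9m+1) − 3(9m+1).
Both groups share the factor (9m+1).

(2t−3)(9m+1)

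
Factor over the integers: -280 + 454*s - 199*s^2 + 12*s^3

(3*s - 4)*(4*s - 5)*(s - 14)

Trying the rational-root candidates, s = 5/4 is a root, so (4*s - 5) divides it; the quotient is 3*s^2 - 46*s + 56.
The remaining quadratic factors as (3*s - 4)(s - 14).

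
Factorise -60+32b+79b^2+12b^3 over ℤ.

Testing divisors of the constant over divisors of the leading coefficient, b = -6 is a root, so (b+6) is a factor; dividing leaves 12b^2+7b-10.
The remaining quadratic factors as (3b-2)(4b+5).

(3b-2)(4b+5)(b+6)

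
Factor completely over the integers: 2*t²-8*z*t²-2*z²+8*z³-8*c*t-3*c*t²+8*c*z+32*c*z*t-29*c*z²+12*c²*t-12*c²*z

-(z-t)*(3*c+8*z-2)*(4*c-z-t)

Group: 3*c*(-4*c*z+4*c*t+z²-t²) + (8*z-2)*(-4*c*z+4*c*t+z²-t²); both groups contain (-4*c*z+4*c*t+z²-t²), so (3*c+8*z-2) is a factor with cofactor -4*c*z+4*c*t+z²-t².
The cofactor groups again: -4*c*z+4*c*t+z²-t² = -z*(4*c-z-t) + t*(4*c-z-t); both groups contain (4*c-z-t), giving -(z-t)*(4*c-z-t).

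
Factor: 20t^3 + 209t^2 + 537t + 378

(4t + 9)(5t + 6)(t + 7)

Testing divisors of the constant over divisors of the leading coefficient, t = -6/5 is a root, giving the factor (5t + 6) and quotient 4t^2 + 37t + 63.
The remaining quadratic factors as (4t + 9)(t + 7).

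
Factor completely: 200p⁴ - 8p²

8p²(5p + 1)(5p - 1)

Every term has a factor of 8p². Then 25p² - 1 = (5p)² − (1)².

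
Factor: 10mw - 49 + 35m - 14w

(2w + 7)(5m - 7)

Group as (10mw + 35m) + (-14w - 49) = 5m(2w + 7) - 7(2w + 7).
Both groups share the factor (2w + 7).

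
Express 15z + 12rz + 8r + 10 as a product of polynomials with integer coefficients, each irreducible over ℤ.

(3z + 2)(4r + 5)

Group as (12rz + 8r) + (15z + 10) = 4r(3z + 2) + 5(3z + 2).
Both groups share the factor (3z + 2).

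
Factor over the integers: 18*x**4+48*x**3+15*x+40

Group as (18*x**4+15*x) + (48*x**3+40) = 3*x*(6*x**3+5) + 8*(6*x**3+5).
Both groups share the factor (6*x**3+5).

(3*x+8)*(6*x**3+5)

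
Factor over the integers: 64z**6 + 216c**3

Every term has a factor of 8; factoring it out leaves 27c**3 + 8z**6.
Recognize a sum of cubes with the parts 3c and 2z**2.

8(3c + 2z**2)(9c**2 - 6cz**2 + 4z**4)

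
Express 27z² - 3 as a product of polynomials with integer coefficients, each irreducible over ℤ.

Pull out the common factor 3; 9z² - 1 is a difference of squares.

3(3z + 1)(3z - 1)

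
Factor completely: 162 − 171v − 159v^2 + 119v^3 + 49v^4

By the rational root theorem, v = −3 is a root, so (v + 3) is a factor; dividing leaves 49v^3 − 28v^2 − 75v + 54.
Then v = −9/7 is a root, giving the factor (7v + 9) and quotient 7v^2 − 13v + 6.
The remaining quadratic factors as (v − 1)(7v − 6).

(7v + 9)(7v − 6)(v + 3)(v − 1)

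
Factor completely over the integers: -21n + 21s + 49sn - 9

Group as (49sn + 21s) + (-21n - 9) = 7s(7n + 3) - 3(7n + 3).
Both groups share the factor (7n + 3).

(7n + 3)(7s - 3)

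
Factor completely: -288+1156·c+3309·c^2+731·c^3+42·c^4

By the rational root theorem, c = -8 is a root, so (c+8) is a factor; dividing leaves 42·c^3+395·c^2+149·c-36.
Continuing, c = -9 is a root, so (c+9) is a factor; dividing leaves 42·c^2+17·c-4.
The remaining quadratic factors as (6·c-1)(7·c+4).

(6·c-1)·(7·c+4)·(c+8)·(c+9)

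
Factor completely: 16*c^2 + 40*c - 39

Need a pair with product 16·(-39) = -624 and sum 40: that's 52 and -12.
Split the middle term: 16*c^2 + 52*c - 12*c - 39 = 4*c*(4*c + 13) - 3*(4*c + 13).

(4*c + 13)*(4*c - 3)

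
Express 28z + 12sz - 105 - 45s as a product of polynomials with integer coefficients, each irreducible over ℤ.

Group as (12sz - 45s) + (28z - 105) = 3s(4z - 15) + 7(4z - 15).
Both groups share the factor (4z - 15).

(3s + 7)(4z - 15)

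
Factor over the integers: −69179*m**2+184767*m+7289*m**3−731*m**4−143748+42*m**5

Among the possible rational roots, m = 11/7 is a root, so (7*m−11) divides it; the quotient is 6*m**4−95*m**3+892*m**2−8481*m+13068.
Next, m = 11/6 is a root, so (6*m−11) is a factor; dividing leaves m**3−14*m**2+123*m−1188.
Next, m = 12 is a root, giving the factor (m−12) and quotient m**2−2*m+99.
The quadratic m**2−2*m+99 has discriminant −392 < 0 and is irreducible over ℤ.

(6*m−11)*(7*m−11)*(m−12)*(m**2−2*m+99)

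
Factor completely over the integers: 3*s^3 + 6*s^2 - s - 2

Group as (3*s^3 - s) + (6*s^2 - 2) = s*(3*s^2 - 1) + 2*(3*s^2 - 1).
Both groups share the factor (3*s^2 - 1).

(s + 2)*(3*s^2 - 1)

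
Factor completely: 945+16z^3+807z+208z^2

(4z+15)(4z+9)(z+7)

Trying the rational-root candidates, z = −7 is a root, so (z+7) is a factor; dividing leaves 16z^2+96z+135.
The remaining quadratic factors as (4z+15)(4z+9).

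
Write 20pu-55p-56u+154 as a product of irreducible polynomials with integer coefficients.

(4u-11)(5p-14)

Group as (20pu-55p) + (-56u+154) = 5p(4u-11) - 14(4u-11).
Both groups share the factor (4u-11).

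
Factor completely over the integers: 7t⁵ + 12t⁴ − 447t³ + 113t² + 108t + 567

(7t − 9)(t + 9)(t − 7)(t² + t + 1)

By the rational root theorem, t = 9/7 is a root, so (7t − 9) divides it; the quotient is t⁴ + 3t³ − 60t² − 61t − 63.
Then t = −9 is a root, so (t + 9) is a factor; dividing leaves t³ − 6t² − 6t − 7.
Then t = 7 is a root, so (t − 7) divides it; the quotient is t² + t + 1.
The quadratic t² + t + 1 has discriminant −3 < 0 and is irreducible over ℤ.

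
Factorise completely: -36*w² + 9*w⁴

Every term has a factor of 9*w²; factoring it out leaves w² - 4.
Recognize a difference of squares with the parts w and 2.

9*w²*(w + 2)*(w - 2)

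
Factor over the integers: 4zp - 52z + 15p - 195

(4z + 15)(p - 13)

Group as (4zp - 52z) + (15p - 195) = 4z(p - 13) + 15(p - 13).
Both groups share the factor (p - 13).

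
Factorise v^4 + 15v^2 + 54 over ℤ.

(v^2 + 6)(v^2 + 9)

Substitute u = v^2 to get a quadratic in u, then factor.
v^2 + 9 is irreducible over ℤ (sum of squares).
v^2 + 6 is irreducible over ℤ (always positive, so no real roots).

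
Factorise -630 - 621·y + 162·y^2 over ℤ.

Pull out the common factor 9, then factor the remaining trinomial.

9·(3·y - 14)·(6·y + 5)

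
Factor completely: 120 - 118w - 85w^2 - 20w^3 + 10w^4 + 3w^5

By the rational root theorem, w = -4 is a root, so (w + 4) divides it; the quotient is 3w^4 - 2w^3 - 12w^2 - 37w + 30.
Next, w = 2/3 is a root, giving the factor (3w - 2) and quotient w^3 - 4w - 15.
Continuing, w = 3 is a root, so (w - 3) divides it; the quotient is w^2 + 3w + 5.
The quadratic w^2 + 3w + 5 has discriminant -11 < 0 and is irreducible over ℤ.

(3w - 2)(w + 4)(w - 3)(w^2 + 3w + 5)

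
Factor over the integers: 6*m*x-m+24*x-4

(6*x-1)*(m+4)

Group as (6*m*x-m) + (24*x-4) = m*(6*x-1) + 4*(6*x-1).
Both groups share the factor (6*x-1).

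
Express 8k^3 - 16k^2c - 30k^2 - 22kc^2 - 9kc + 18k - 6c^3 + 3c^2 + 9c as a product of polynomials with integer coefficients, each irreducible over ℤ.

Group: 4k(2k^2 - 5kc - 6k - 3c^2 - 3c) + (2c - 3)(2k^2 - 5kc - 6k - 3c^2 - 3c); both groups contain (2k^2 - 5kc - 6k - 3c^2 - 3c), so (4k + 2c - 3) is a factor with cofactor 2k^2 - 5kc - 6k - 3c^2 - 3c.
The cofactor groups again: 2k^2 - 5kc - 6k - 3c^2 - 3c = k(2k + c) + (-3c - 3)(2k + c); both groups contain (2k + c), giving (k - 3c - 3)(2k + c).

(k - 3c - 3)(4k + 2c - 3)(2k + c)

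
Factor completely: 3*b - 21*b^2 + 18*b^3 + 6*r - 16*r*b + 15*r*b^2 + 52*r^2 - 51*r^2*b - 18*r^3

-(9*r - 6*b + 1)*(r + 3*b - 3)*(2*r + b)

Group: 2*r*(-9*r^2 - 21*r*b + 26*r + 18*b^2 - 21*b + 3) + b*(-9*r^2 - 21*r*b + 26*r + 18*b^2 - 21*b + 3); both groups contain (-9*r^2 - 21*r*b + 26*r + 18*b^2 - 21*b + 3), so (2*r + b) is a factor with cofactor -9*r^2 - 21*r*b + 26*r + 18*b^2 - 21*b + 3.
The cofactor groups again: -9*r^2 - 21*r*b + 26*r + 18*b^2 - 21*b + 3 = -r*(9*r - 6*b + 1) + (-3*b + 3)*(9*r - 6*b + 1); both groups contain (9*r - 6*b + 1), giving -(r + 3*b - 3)*(9*r - 6*b + 1).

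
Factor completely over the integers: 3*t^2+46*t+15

Need a pair with product 3·15 = 45 and sum 46: that's 45 and 1.
Split the middle term: 3*t^2+45*t + t+15 = 3*t*(t+15) + (t+15).

(3*t+1)*(t+15)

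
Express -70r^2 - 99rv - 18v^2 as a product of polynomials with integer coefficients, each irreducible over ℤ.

Group: -5r(14r + 3v) - 6v(14r + 3v); both groups contain (14r + 3v).

-(14r + 3v)(5r + 6v)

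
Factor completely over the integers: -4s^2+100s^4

4s^2(5s+1)(5s-1)

Factor out 4s^2, leaving 25s^2-1, which is a difference of two squares.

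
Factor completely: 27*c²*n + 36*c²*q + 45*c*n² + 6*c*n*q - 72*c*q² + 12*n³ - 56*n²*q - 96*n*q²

Group: 3*c*(9*c*n + 12*c*q + 3*n² - 14*n*q - 24*q²) + 4*n*(9*c*n + 12*c*q + 3*n² - 14*n*q - 24*q²); both groups contain (9*c*n + 12*c*q + 3*n² - 14*n*q - 24*q²), so (3*c + 4*n) is a factor with cofactor 9*c*n + 12*c*q + 3*n² - 14*n*q - 24*q².
The cofactor groups again: 9*c*n + 12*c*q + 3*n² - 14*n*q - 24*q² = 3*n*(3*c + n - 6*q) + 4*q*(3*c + n - 6*q); both groups contain (3*c + n - 6*q), giving (3*n + 4*q)*(3*c + n - 6*q).

(3*c + 4*n)*(3*c + n - 6*q)*(3*n + 4*q)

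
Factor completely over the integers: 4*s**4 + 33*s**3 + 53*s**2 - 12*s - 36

(4*s - 3)*(s + 1)*(s + 2)*(s + 6)

By the rational root theorem, s = -1 is a root, so (s + 1) is a factor; dividing leaves 4*s**3 + 29*s**2 + 24*s - 36.
Next, s = 3/4 is a root, so (4*s - 3) is a factor; dividing leaves s**2 + 8*s + 12.
The remaining quadratic factors as (s + 6)(s + 2).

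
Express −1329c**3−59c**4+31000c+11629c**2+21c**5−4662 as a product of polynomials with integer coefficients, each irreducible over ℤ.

(3c+7)(7c−1)(c+9)(c**2−14c+74)

Among the possible rational roots, c = −7/3 is a root, so (3c+7) is a factor; dividing leaves 7c**4−36c**3−359c**2+4714c−666.
Next, c = −9 is a root, so (c+9) divides it; the quotient is 7c**3−99c**2+532c−74.
Then c = 1/7 is a root, so (7c−1) is a factor; dividing leaves c**2−14c+74.
The quadratic c**2−14c+74 has discriminant −100 < 0 and is irreducible over ℤ.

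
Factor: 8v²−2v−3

Need a pair with product 8·(−3) = −24 and sum −2: that's −6 and 4.
Split the middle term: 8v²−6v + 4v−3 = 2v(4v−3) + (4v−3).

(2v+1)(4v−3)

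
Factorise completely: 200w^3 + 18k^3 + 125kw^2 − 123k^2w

Group: k(18k^2 − 33kw − 40w^2) − 5w(18k^2 − 33kw − 40w^2); both groups contain (18k^2 − 33kw − 40w^2), so (k − 5w) is a factor with cofactor 18k^2 − 33kw − 40w^2.
The cofactor groups again: 18k^2 − 33kw − 40w^2 = 6k(3k − 8w) + 5w(3k − 8w); both groups contain (3k − 8w), giving (6k + 5w)(3k − 8w).

(3k − 8w)(6k + 5w)(k − 5w)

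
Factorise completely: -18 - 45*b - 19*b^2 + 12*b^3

By the rational root theorem, b = -3/4 is a root, so (4*b + 3) divides it; the quotient is 3*b^2 - 7*b - 6.
The remaining quadratic factors as (3*b + 2)(b - 3).

(3*b + 2)*(4*b + 3)*(b - 3)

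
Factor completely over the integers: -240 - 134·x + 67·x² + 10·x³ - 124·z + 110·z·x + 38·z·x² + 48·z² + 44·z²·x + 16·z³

Group: 2·z·(8·z² + 14·z·x + 44·z + 5·x² + 46·x + 48) + (2·x - 5)·(8·z² + 14·z·x + 44·z + 5·x² + 46·x + 48); both groups contain (8·z² + 14·z·x + 44·z + 5·x² + 46·x + 48), so (2·z + 2·x - 5) is a factor with cofactor 8·z² + 14·z·x + 44·z + 5·x² + 46·x + 48.
The cofactor groups again: 8·z² + 14·z·x + 44·z + 5·x² + 46·x + 48 = 2·z·(4·z + 5·x + 6) + (x + 8)·(4·z + 5·x + 6); both groups contain (4·z + 5·x + 6), giving (2·z + x + 8)·(4·z + 5·x + 6).

(2·z + 2·x - 5)·(4·z + 5·x + 6)·(2·z + x + 8)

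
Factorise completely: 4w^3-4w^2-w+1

(2w+1)(2w-1)(w-1)

Group as (4w^3-w) + (-4w^2+1) = w(4w^2-1) - (4w^2-1).
Both groups share the factor (4w^2-1).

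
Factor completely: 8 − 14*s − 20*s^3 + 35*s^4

(7*s − 4)*(5*s^3 − 2)

Group as (35*s^4 − 14*s) + (−20*s^3 + 8) = 7*s*(5*s^3 − 2) − 4*(5*s^3 − 2).
Both groups share the factor (5*s^3 − 2).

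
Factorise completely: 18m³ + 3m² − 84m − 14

(6m + 1)(3m² − 14)

Group as (18m³ − 84m) + (3m² − 14) = 6m(3m² − 14) + (3m² − 14).
Both groups share the factor (3m² − 14).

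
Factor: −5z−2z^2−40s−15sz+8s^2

Group: 8s(s−2z−5) + z(s−2z−5); both groups contain (s−2z−5).

(8s+z)(s−2z−5)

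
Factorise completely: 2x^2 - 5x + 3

(2x - 3)(x - 1)

Need a pair with product 2·3 = 6 and sum -5: that's -3 and -2.
Split the middle term: 2x^2 - 3x - 2x + 3 = x(2x - 3) - (2x - 3).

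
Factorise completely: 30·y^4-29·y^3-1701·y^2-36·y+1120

(5·y-4)·(6·y+5)·(y+7)·(y-8)

Testing divisors of the constant over divisors of the leading coefficient, y = -5/6 is a root, giving the factor (6·y+5) and quotient 5·y^3-9·y^2-276·y+224.
Then y = 4/5 is a root, giving the factor (5·y-4) and quotient y^2-y-56.
The remaining quadratic factors as (y-8)(y+7).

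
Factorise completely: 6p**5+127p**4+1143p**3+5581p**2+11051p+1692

(6p+1)(p+4)(p+9)(p**2+8p+47)

Trying the rational-root candidates, p = -9 is a root, giving the factor (p+9) and quotient 6p**4+73p**3+486p**2+1207p+188.
Next, p = -4 is a root, so (p+4) divides it; the quotient is 6p**3+49p**2+290p+47.
Continuing, p = -1/6 is a root, so (6p+1) divides it; the quotient is p**2+8p+47.
The quadratic p**2+8p+47 has discriminant -124 < 0 and is irreducible over ℤ.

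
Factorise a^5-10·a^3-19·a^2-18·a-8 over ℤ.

(a+1)·(a+2)·(a-4)·(a^2+a+1)

Trying the rational-root candidates, a = -2 is a root, so (a+2) divides it; the quotient is a^4-2·a^3-6·a^2-7·a-4.
Then a = -1 is a root, so (a+1) divides it; the quotient is a^3-3·a^2-3·a-4.
Next, a = 4 is a root, giving the factor (a-4) and quotient a^2+a+1.
The quadratic a^2+a+1 has discriminant -3 < 0 and is irreducible over ℤ.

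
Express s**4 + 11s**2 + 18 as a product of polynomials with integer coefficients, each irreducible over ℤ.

(s**2 + 2)(s**2 + 9)

Substitute u = s**2 to get a quadratic in u, then factor.
s**2 + 2 is irreducible over ℤ (always positive, so no real roots).
s**2 + 9 is irreducible over ℤ (sum of squares).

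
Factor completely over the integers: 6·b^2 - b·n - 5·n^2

Group: 6·b·(b - n) + 5·n·(b - n); both groups contain (b - n).

(6·b + 5·n)·(b - n)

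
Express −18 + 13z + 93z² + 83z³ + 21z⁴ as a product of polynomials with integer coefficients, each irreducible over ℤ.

Testing divisors of the constant over divisors of the leading coefficient, z = −9/7 is a root, so (7z + 9) divides it; the quotient is 3z³ + 8z² + 3z − 2.
Then z = 1/3 is a root, giving the factor (3z − 1) and quotient z² + 3z + 2.
The remaining quadratic factors as (z + 2)(z + 1).

(3z − 1)(7z + 9)(z + 1)(z + 2)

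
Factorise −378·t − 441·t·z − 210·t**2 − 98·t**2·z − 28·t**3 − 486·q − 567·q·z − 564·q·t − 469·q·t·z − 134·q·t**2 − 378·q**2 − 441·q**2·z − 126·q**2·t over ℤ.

Group: 9·q·(−14·q·t − 49·q·z − 42·q − 4·t**2 − 14·t·z − 30·t − 63·z − 54) + 7·t·(−14·q·t − 49·q·z − 42·q − 4·t**2 − 14·t·z − 30·t − 63·z − 54); both groups contain (−14·q·t − 49·q·z − 42·q − 4·t**2 − 14·t·z − 30·t − 63·z − 54), so (9·q + 7·t) is a factor with cofactor −14·q·t − 49·q·z − 42·q − 4·t**2 − 14·t·z − 30·t − 63·z − 54.
The cofactor groups again: −14·q·t − 49·q·z − 42·q − 4·t**2 − 14·t·z − 30·t − 63·z − 54 = −2·t·(7·q + 2·t + 9) + (−7·z − 6)·(7·q + 2·t + 9); both groups contain (7·q + 2·t + 9), giving −(2·t + 7·z + 6)·(7·q + 2·t + 9).

−(2·t + 7·z + 6)·(7·q + 2·t + 9)·(9·q + 7·t)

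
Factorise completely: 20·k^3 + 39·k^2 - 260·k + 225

Among the possible rational roots, k = 5/4 is a root, giving the factor (4·k - 5) and quotient 5·k^2 + 16·k - 45.
The remaining quadratic factors as (k + 5)(5·k - 9).

(4·k - 5)·(5·k - 9)·(k + 5)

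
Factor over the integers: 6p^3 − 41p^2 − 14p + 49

By the rational root theorem, p = −7/6 is a root, giving the factor (6p + 7) and quotient p^2 − 8p + 7.
The remaining quadratic factors as (p − 1)(p − 7).

(6p + 7)(p − 1)(p − 7)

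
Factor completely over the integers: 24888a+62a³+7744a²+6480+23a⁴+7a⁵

Testing divisors of the constant over divisors of the leading coefficient, a = -3 is a root, so (a+3) is a factor; dividing leaves 7a⁴+2a³+56a²+7576a+2160.
Next, a = -2/7 is a root, so (7a+2) divides it; the quotient is a³+8a+1080.
Then a = -10 is a root, so (a+10) is a factor; dividing leaves a²-10a+108.
The quadratic a²-10a+108 has discriminant -332 < 0 and is irreducible over ℤ.

(7a+2)(a+10)(a+3)(a²-10a+108)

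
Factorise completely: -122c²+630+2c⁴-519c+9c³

(2c-15)(c+6)(c+7)(c-1)

Trying the rational-root candidates, c = 15/2 is a root, giving the factor (2c-15) and quotient c³+12c²+29c-42.
Continuing, c = -7 is a root, giving the factor (c+7) and quotient c²+5c-6.
The remaining quadratic factors as (c+6)(c-1).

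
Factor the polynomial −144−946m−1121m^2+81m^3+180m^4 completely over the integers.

(3m+2)(3m−8)(4m+9)(5m+1)

Trying the rational-root candidates, m = 8/3 is a root, so (3m−8) is a factor; dividing leaves 60m^3+187m^2+125m+18.
Next, m = −2/3 is a root, so (3m+2) is a factor; dividing leaves 20m^2+49m+9.
The remaining quadratic factors as (5m+1)(4m+9).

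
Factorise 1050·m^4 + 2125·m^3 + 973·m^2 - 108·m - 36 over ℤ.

Testing divisors of the constant over divisors of the leading coefficient, m = -6/7 is a root, giving the factor (7·m + 6) and quotient 150·m^3 + 175·m^2 - 11·m - 6.
Then m = -6/5 is a root, giving the factor (5·m + 6) and quotient 30·m^2 - m - 1.
The remaining quadratic factors as (6·m + 1)(5·m - 1).

(5·m + 6)·(5·m - 1)·(6·m + 1)·(7·m + 6)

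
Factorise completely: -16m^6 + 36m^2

Factor out 4m^2 first: what remains is -4m^4 + 9.
Recognize a difference of squares with the parts 3 and 2m^2.

-4m^2(2m^2 + 3)(2m^2 - 3)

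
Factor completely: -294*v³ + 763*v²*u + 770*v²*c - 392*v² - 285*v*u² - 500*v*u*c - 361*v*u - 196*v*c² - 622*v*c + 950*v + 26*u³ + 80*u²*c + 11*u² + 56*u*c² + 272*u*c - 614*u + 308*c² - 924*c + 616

Group: 7*v*(-42*v² + 97*v*u + 110*v*c - 122*v - 13*u² - 40*u*c + 66*u - 28*c² + 84*c - 56) + (-2*u - 11)*(-42*v² + 97*v*u + 110*v*c - 122*v - 13*u² - 40*u*c + 66*u - 28*c² + 84*c - 56); both groups contain (-42*v² + 97*v*u + 110*v*c - 122*v - 13*u² - 40*u*c + 66*u - 28*c² + 84*c - 56), so (7*v - 2*u - 11) is a factor with cofactor -42*v² + 97*v*u + 110*v*c - 122*v - 13*u² - 40*u*c + 66*u - 28*c² + 84*c - 56.
The cofactor groups again: -42*v² + 97*v*u + 110*v*c - 122*v - 13*u² - 40*u*c + 66*u - 28*c² + 84*c - 56 = -6*v*(7*v - u - 2*c + 4) + (13*u + 14*c - 14)*(7*v - u - 2*c + 4); both groups contain (7*v - u - 2*c + 4), giving -(6*v - 13*u - 14*c + 14)*(7*v - u - 2*c + 4).

-(6*v - 13*u - 14*c + 14)*(7*v - u - 2*c + 4)*(7*v - 2*u - 11)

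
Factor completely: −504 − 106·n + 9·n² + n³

Among the possible rational roots, n = 9 is a root, giving the factor (n − 9) and quotient n² + 18·n + 56.
The remaining quadratic factors as (n + 4)(n + 14).

(n + 14)·(n + 4)·(n − 9)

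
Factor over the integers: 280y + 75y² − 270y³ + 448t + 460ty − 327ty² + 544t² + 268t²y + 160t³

(4t + 9y + 8)(5t − 6y + 7)(8t + 5y)

Group: 4t(40t² − 23ty + 56t − 30y² + 35y) + (9y + 8)(40t² − 23ty + 56t − 30y² + 35y); both groups contain (40t² − 23ty + 56t − 30y² + 35y), so (4t + 9y + 8) is a factor with cofactor 40t² − 23ty + 56t − 30y² + 35y.
The cofactor groups again: 40t² − 23ty + 56t − 30y² + 35y = 5t(8t + 5y) + (−6y + 7)(8t + 5y); both groups contain (8t + 5y), giving (5t − 6y + 7)(8t + 5y).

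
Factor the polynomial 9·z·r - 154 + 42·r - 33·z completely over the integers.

Group as (9·z·r - 33·z) + (42·r - 154) = 3·z·(3·r - 11) + 14·(3·r - 11).
Both groups share the factor (3·r - 11).

(3·r - 11)·(3·z + 14)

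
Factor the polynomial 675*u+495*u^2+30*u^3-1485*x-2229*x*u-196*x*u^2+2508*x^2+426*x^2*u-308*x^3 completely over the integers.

-(11*x-5*u)*(14*x-6*u-9)*(2*x-u-15)

Group: 14*x*(-22*x^2+21*x*u+165*x-5*u^2-75*u) + (-6*u-9)*(-22*x^2+21*x*u+165*x-5*u^2-75*u); both groups contain (-22*x^2+21*x*u+165*x-5*u^2-75*u), so (14*x-6*u-9) is a factor with cofactor -22*x^2+21*x*u+165*x-5*u^2-75*u.
The cofactor groups again: -22*x^2+21*x*u+165*x-5*u^2-75*u = -11*x*(2*x-u-15) + 5*u*(2*x-u-15); both groups contain (2*x-u-15), giving -(11*x-5*u)*(2*x-u-15).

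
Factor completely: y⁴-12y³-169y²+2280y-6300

By the rational root theorem, y = 5 is a root, so (y-5) divides it; the quotient is y³-7y²-204y+1260.
Continuing, y = 15 is a root, so (y-15) is a factor; dividing leaves y²+8y-84.
The remaining quadratic factors as (y+14)(y-6).

(y+14)(y-15)(y-5)(y-6)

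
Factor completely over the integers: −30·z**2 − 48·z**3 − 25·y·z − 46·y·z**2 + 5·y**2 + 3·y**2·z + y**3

(y + 8·z + 5)·(y + z)·(y − 6·z)

Group: y·(y**2 − 5·y·z − 6·z**2) + (8·z + 5)·(y**2 − 5·y·z − 6·z**2); both groups contain (y**2 − 5·y·z − 6·z**2), so (y + 8·z + 5) is a factor with cofactor y**2 − 5·y·z − 6·z**2.
The cofactor groups again: y**2 − 5·y·z − 6·z**2 = y·(y + z) − 6·z·(y + z); both groups contain (y + z), giving (y − 6·z)·(y + z).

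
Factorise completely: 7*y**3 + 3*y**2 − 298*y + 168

Testing divisors of the constant over divisors of the leading coefficient, y = −7 is a root, so (y + 7) is a factor; dividing leaves 7*y**2 − 46*y + 24.
The remaining quadratic factors as (7*y − 4)(y − 6).

(7*y − 4)*(y + 7)*(y − 6)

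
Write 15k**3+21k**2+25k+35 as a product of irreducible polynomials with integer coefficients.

(5k+7)(3k**2+5)

Group as (15k**3+25k) + (21k**2+35) = 5k(3k**2+5) + 7(3k**2+5).
Both groups share the factor (3k**2+5).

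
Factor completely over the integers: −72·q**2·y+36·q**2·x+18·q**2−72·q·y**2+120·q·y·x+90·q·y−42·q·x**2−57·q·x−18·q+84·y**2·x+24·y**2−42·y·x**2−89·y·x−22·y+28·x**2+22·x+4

−(4·y−2·x−1)·(3·q+3·y−2)·(6·q−7·x−2)

Group: 4·y·(−18·q**2−18·q·y+21·q·x+18·q+21·y·x+6·y−14·x−4) + (−2·x−1)·(−18·q**2−18·q·y+21·q·x+18·q+21·y·x+6·y−14·x−4); both groups contain (−18·q**2−18·q·y+21·q·x+18·q+21·y·x+6·y−14·x−4), so (4·y−2·x−1) is a factor with cofactor −18·q**2−18·q·y+21·q·x+18·q+21·y·x+6·y−14·x−4.
The cofactor groups again: −18·q**2−18·q·y+21·q·x+18·q+21·y·x+6·y−14·x−4 = −6·q·(3·q+3·y−2) + (7·x+2)·(3·q+3·y−2); both groups contain (3·q+3·y−2), giving −(6·q−7·x−2)·(3·q+3·y−2).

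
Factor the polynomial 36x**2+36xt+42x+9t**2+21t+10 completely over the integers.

(6x+3t+2)(6x+3t+5)

Group: 6x(6x+3t+2) + (3t+5)(6x+3t+2); both groups contain (6x+3t+2).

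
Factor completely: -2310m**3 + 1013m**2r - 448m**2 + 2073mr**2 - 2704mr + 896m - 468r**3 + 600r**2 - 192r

-(11m - 12r + 8)(14m - 3r)(15m + 13r - 8)

Group: 14m(-165m**2 + 37mr - 32m + 156r**2 - 200r + 64) - 3r(-165m**2 + 37mr - 32m + 156r**2 - 200r + 64); both groups contain (-165m**2 + 37mr - 32m + 156r**2 - 200r + 64), so (14m - 3r) is a factor with cofactor -165m**2 + 37mr - 32m + 156r**2 - 200r + 64.
The cofactor groups again: -165m**2 + 37mr - 32m + 156r**2 - 200r + 64 = -15m(11m - 12r + 8) + (-13r + 8)(11m - 12r + 8); both groups contain (11m - 12r + 8), giving -(15m + 13r - 8)(11m - 12r + 8).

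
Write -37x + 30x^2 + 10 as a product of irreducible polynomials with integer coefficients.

Need a pair with product 30·10 = 300 and sum -37: that's -25 and -12.
Split the middle term: 30x^2 - 25x - 12x + 10 = 5x(6x - 5) - 2(6x - 5).

(5x - 2)(6x - 5)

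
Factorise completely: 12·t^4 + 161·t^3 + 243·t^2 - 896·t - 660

By the rational root theorem, t = -2/3 is a root, giving the factor (3·t + 2) and quotient 4·t^3 + 51·t^2 + 47·t - 330.
Continuing, t = -11 is a root, so (t + 11) divides it; the quotient is 4·t^2 + 7·t - 30.
The remaining quadratic factors as (t - 2)(4·t + 15).

(3·t + 2)·(4·t + 15)·(t + 11)·(t - 2)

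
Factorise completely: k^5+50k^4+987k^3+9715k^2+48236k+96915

(k+13)(k+15)(k+7)(k^2+15k+71)

Trying the rational-root candidates, k = -7 is a root, so (k+7) divides it; the quotient is k^4+43k^3+686k^2+4913k+13845.
Next, k = -13 is a root, giving the factor (k+13) and quotient k^3+30k^2+296k+1065.
Then k = -15 is a root, so (k+15) divides it; the quotient is k^2+15k+71.
The quadratic k^2+15k+71 has discriminant -59 < 0 and is irreducible over ℤ.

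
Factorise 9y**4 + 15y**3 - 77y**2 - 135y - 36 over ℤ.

By the rational root theorem, y = -3 is a root, so (y + 3) is a factor; dividing leaves 9y**3 - 12y**2 - 41y - 12.
Then y = -1/3 is a root, so (3y + 1) is a factor; dividing leaves 3y**2 - 5y - 12.
The remaining quadratic factors as (y - 3)(3y + 4).

(3y + 1)(3y + 4)(y + 3)(y - 3)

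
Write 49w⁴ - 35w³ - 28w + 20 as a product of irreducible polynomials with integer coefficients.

(7w - 5)(7w³ - 4)

Group as (49w⁴ - 28w) + (-35w³ + 20) = 7w(7w³ - 4) - 5(7w³ - 4).
Both groups share the factor (7w³ - 4).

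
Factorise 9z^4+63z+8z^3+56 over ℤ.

Group as (9z^4+63z) + (8z^3+56) = 9z(z^3+7) + 8(z^3+7).
Both groups share the factor (z^3+7).

(9z+8)(z^3+7)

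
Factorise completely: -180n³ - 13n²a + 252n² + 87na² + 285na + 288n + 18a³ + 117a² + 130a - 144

-(4n - 3a - 8)(9n + 2a + 9)(5n + 3a - 2)

Group: 5n(-36n² + 19na + 36n + 6a² + 43a + 72) + (3a - 2)(-36n² + 19na + 36n + 6a² + 43a + 72); both groups contain (-36n² + 19na + 36n + 6a² + 43a + 72), so (5n + 3a - 2) is a factor with cofactor -36n² + 19na + 36n + 6a² + 43a + 72.
The cofactor groups again: -36n² + 19na + 36n + 6a² + 43a + 72 = -9n(4n - 3a - 8) + (-2a - 9)(4n - 3a - 8); both groups contain (4n - 3a - 8), giving -(9n + 2a + 9)(4n - 3a - 8).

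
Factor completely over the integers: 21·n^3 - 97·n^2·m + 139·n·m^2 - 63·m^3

(3·n - 7·m)·(7·n - 9·m)·(n - m)

Group: n·(21·n^2 - 76·n·m + 63·m^2) - m·(21·n^2 - 76·n·m + 63·m^2); both groups contain (21·n^2 - 76·n·m + 63·m^2), so (n - m) is a factor with cofactor 21·n^2 - 76·n·m + 63·m^2.
The cofactor groups again: 21·n^2 - 76·n·m + 63·m^2 = 3·n·(7·n - 9·m) - 7·m·(7·n - 9·m); both groups contain (7·n - 9·m), giving (3·n - 7·m)·(7·n - 9·m).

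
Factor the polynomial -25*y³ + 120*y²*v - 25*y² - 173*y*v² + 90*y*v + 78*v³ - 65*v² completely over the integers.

-(5*y - 13*v)*(5*y - 6*v + 5)*(y - v)

Group: 5*y*(-5*y² + 18*y*v - 13*v²) + (-6*v + 5)*(-5*y² + 18*y*v - 13*v²); both groups contain (-5*y² + 18*y*v - 13*v²), so (5*y - 6*v + 5) is a factor with cofactor -5*y² + 18*y*v - 13*v².
The cofactor groups again: -5*y² + 18*y*v - 13*v² = -5*y*(y - v) + 13*v*(y - v); both groups contain (y - v), giving -(5*y - 13*v)*(y - v).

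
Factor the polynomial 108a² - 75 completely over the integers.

Factor out 3, leaving 36a² - 25, which is a difference of two squares.

3(6a + 5)(6a - 5)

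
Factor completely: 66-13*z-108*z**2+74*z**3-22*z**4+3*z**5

Trying the rational-root candidates, z = 1 is a root, so (z-1) divides it; the quotient is 3*z**4-19*z**3+55*z**2-53*z-66.
Next, z = 3 is a root, giving the factor (z-3) and quotient 3*z**3-10*z**2+25*z+22.
Continuing, z = -2/3 is a root, giving the factor (3*z+2) and quotient z**2-4*z+11.
The quadratic z**2-4*z+11 has discriminant -28 < 0 and is irreducible over ℤ.

(3*z+2)*(z-1)*(z-3)*(z**2-4*z+11)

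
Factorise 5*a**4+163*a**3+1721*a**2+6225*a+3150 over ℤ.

(5*a+3)*(a+10)*(a+15)*(a+7)

Testing divisors of the constant over divisors of the leading coefficient, a = -15 is a root, so (a+15) is a factor; dividing leaves 5*a**3+88*a**2+401*a+210.
Next, a = -10 is a root, so (a+10) divides it; the quotient is 5*a**2+38*a+21.
The remaining quadratic factors as (a+7)(5*a+3).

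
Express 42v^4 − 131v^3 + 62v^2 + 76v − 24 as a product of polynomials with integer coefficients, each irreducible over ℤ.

(2v − 3)(3v + 2)(7v − 2)(v − 2)

Testing divisors of the constant over divisors of the leading coefficient, v = −2/3 is a root, giving the factor (3v + 2) and quotient 14v^3 − 53v^2 + 56v − 12.
Then v = 2 is a root, giving the factor (v − 2) and quotient 14v^2 − 25v + 6.
The remaining quadratic factors as (2v − 3)(7v − 2).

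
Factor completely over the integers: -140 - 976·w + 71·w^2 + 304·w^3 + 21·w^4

(3·w - 5)·(7·w + 1)·(w + 14)·(w + 2)

Trying the rational-root candidates, w = 5/3 is a root, so (3·w - 5) divides it; the quotient is 7·w^3 + 113·w^2 + 212·w + 28.
Continuing, w = -14 is a root, giving the factor (w + 14) and quotient 7·w^2 + 15·w + 2.
The remaining quadratic factors as (w + 2)(7·w + 1).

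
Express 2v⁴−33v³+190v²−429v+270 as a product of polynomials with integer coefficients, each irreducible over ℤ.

(2v−9)(v−1)(v−5)(v−6)

Trying the rational-root candidates, v = 5 is a root, so (v−5) divides it; the quotient is 2v³−23v²+75v−54.
Then v = 1 is a root, so (v−1) is a factor; dividing leaves 2v²−21v+54.
The remaining quadratic factors as (v−6)(2v−9).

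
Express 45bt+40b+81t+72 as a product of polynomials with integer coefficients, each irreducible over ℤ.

(5b+9)(9t+8)

Group as (45bt+40b) + (81t+72) = 5b(9t+8) + 9(9t+8).
Both groups share the factor (9t+8).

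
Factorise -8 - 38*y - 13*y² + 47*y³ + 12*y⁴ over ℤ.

Among the possible rational roots, y = -1/4 is a root, giving the factor (4*y + 1) and quotient 3*y³ + 11*y² - 6*y - 8.
Next, y = -4 is a root, giving the factor (y + 4) and quotient 3*y² - y - 2.
The remaining quadratic factors as (3*y + 2)(y - 1).

(3*y + 2)*(4*y + 1)*(y + 4)*(y - 1)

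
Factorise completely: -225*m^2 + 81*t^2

9*(3*t - 5*m)*(3*t + 5*m)

Pull out the common factor 9; 9*t^2 - 25*m^2 is a difference of squares.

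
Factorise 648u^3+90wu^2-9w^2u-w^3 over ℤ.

-(w-9u)(w+12u)(w+6u)

Group: w(-w^2-18wu-72u^2) - 9u(-w^2-18wu-72u^2); both groups contain (-w^2-18wu-72u^2), so (w-9u) is a factor with cofactor -w^2-18wu-72u^2.
The cofactor groups again: -w^2-18wu-72u^2 = -w(w+6u) - 12u(w+6u); both groups contain (w+6u), giving -(w+12u)(w+6u).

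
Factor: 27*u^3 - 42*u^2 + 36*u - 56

Group as (27*u^3 + 36*u) + (-42*u^2 - 56) = 9*u*(3*u^2 + 4) - 14*(3*u^2 + 4).
Both groups share the factor (3*u^2 + 4).

(9*u - 14)*(3*u^2 + 4)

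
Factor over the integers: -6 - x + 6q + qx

(q - 1)(x + 6)

Group as (qx + 6q) + (-x - 6) = q(x + 6) - (x + 6).
Both groups share the factor (x + 6).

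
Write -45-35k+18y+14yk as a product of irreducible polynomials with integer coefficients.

(2y-5)(7k+9)

Group as (14yk+18y) + (-35k-45) = 2y(7k+9) - 5(7k+9).
Both groups share the factor (7k+9).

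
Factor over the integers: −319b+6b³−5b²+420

(2b+15)(3b−4)(b−7)

By the rational root theorem, b = −15/2 is a root, so (2b+15) is a factor; dividing leaves 3b²−25b+28.
The remaining quadratic factors as (3b−4)(b−7).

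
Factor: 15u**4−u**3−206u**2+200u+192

Among the possible rational roots, u = −4 is a root, so (u+4) is a factor; dividing leaves 15u**3−61u**2+38u+48.
Continuing, u = 2 is a root, so (u−2) divides it; the quotient is 15u**2−31u−24.
The remaining quadratic factors as (5u+3)(3u−8).

(3u−8)(5u+3)(u+4)(u−2)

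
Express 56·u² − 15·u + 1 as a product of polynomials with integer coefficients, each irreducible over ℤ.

Need a pair with product 56·1 = 56 and sum −15: that's −8 and −7.
Split the middle term: 56·u² − 8·u − 7·u + 1 = 8·u·(7·u − 1) − (7·u − 1).

(7·u − 1)·(8·u − 1)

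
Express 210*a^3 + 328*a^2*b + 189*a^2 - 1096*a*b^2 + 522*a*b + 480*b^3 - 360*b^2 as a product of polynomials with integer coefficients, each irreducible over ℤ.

(10*a - 12*b + 9)*(3*a + 10*b)*(7*a - 4*b)

Group: 3*a*(70*a^2 - 124*a*b + 63*a + 48*b^2 - 36*b) + 10*b*(70*a^2 - 124*a*b + 63*a + 48*b^2 - 36*b); both groups contain (70*a^2 - 124*a*b + 63*a + 48*b^2 - 36*b), so (3*a + 10*b) is a factor with cofactor 70*a^2 - 124*a*b + 63*a + 48*b^2 - 36*b.
The cofactor groups again: 70*a^2 - 124*a*b + 63*a + 48*b^2 - 36*b = 7*a*(10*a - 12*b + 9) - 4*b*(10*a - 12*b + 9); both groups contain (10*a - 12*b + 9), giving (7*a - 4*b)*(10*a - 12*b + 9).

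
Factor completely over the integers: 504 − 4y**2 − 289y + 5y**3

Trying the rational-root candidates, y = −8 is a root, so (y + 8) divides it; the quotient is 5y**2 − 44y + 63.
The remaining quadratic factors as (5y − 9)(y − 7).

(5y − 9)(y + 8)(y − 7)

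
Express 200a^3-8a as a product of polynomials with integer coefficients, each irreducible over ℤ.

Factor out 8a, leaving 25a^2-1, which is a difference of two squares.

8a(5a+1)(5a-1)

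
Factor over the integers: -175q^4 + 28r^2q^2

Pull out the common factor 7q^2; 4r^2 - 25q^2 is a difference of squares.

7q^2(2r - 5q)(2r + 5q)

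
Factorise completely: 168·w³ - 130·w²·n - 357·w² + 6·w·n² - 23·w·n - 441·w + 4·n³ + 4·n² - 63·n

(3·w - 2·n - 9)·(8·w - 2·n + 7)·(7·w + n)

Group: 3·w·(56·w² - 6·w·n + 49·w - 2·n² + 7·n) + (-2·n - 9)·(56·w² - 6·w·n + 49·w - 2·n² + 7·n); both groups contain (56·w² - 6·w·n + 49·w - 2·n² + 7·n), so (3·w - 2·n - 9) is a factor with cofactor 56·w² - 6·w·n + 49·w - 2·n² + 7·n.
The cofactor groups again: 56·w² - 6·w·n + 49·w - 2·n² + 7·n = 7·w·(8·w - 2·n + 7) + n·(8·w - 2·n + 7); both groups contain (8·w - 2·n + 7), giving (7·w + n)·(8·w - 2·n + 7).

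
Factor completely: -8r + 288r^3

8r(6r + 1)(6r - 1)

Pull out the common factor 8r; 36r^2 - 1 is a difference of squares.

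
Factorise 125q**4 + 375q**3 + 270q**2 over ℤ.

5q**2(5q + 6)(5q + 9)

Pull out the common factor 5q**2, then factor the remaining trinomial.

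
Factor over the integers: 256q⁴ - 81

(4q + 3)(4q - 3)(16q² + 9)

(4q)⁴ − (3)⁴ = ((4q)² − (3)²)((4q)² + (3)²); the first factor splits again, the second (16q² + 9) is irreducible.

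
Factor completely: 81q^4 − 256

(3q)⁴ − (4)⁴ = ((3q)² − (4)²)((3q)² + (4)²); the first factor splits again, the second (9q^2 + 16) is irreducible.

(3q + 4)(3q − 4)(9q^2 + 16)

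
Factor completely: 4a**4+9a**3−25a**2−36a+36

(4a−3)(a+2)(a+3)(a−2)

Among the possible rational roots, a = 3/4 is a root, so (4a−3) is a factor; dividing leaves a**3+3a**2−4a−12.
Then a = −2 is a root, so (a+2) is a factor; dividing leaves a**2+a−6.
The remaining quadratic factors as (a+3)(a−2).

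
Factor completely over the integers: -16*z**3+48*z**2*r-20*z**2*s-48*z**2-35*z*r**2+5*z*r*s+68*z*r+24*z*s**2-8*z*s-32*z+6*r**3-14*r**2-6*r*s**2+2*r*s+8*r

-(z-2*r+2*s+2)*(4*z-3*r-3*s+4)*(4*z-r)

Group: 4*z*(-4*z**2+11*z*r-5*z*s-12*z-6*r**2+14*r+6*s**2-2*s-8) - r*(-4*z**2+11*z*r-5*z*s-12*z-6*r**2+14*r+6*s**2-2*s-8); both groups contain (-4*z**2+11*z*r-5*z*s-12*z-6*r**2+14*r+6*s**2-2*s-8), so (4*z-r) is a factor with cofactor -4*z**2+11*z*r-5*z*s-12*z-6*r**2+14*r+6*s**2-2*s-8.
The cofactor groups again: -4*z**2+11*z*r-5*z*s-12*z-6*r**2+14*r+6*s**2-2*s-8 = -z*(4*z-3*r-3*s+4) + (2*r-2*s-2)*(4*z-3*r-3*s+4); both groups contain (4*z-3*r-3*s+4), giving -(z-2*r+2*s+2)*(4*z-3*r-3*s+4).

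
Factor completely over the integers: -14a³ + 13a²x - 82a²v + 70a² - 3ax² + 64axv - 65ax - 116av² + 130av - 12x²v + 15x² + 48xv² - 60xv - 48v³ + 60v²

Group: 7a(-2a² + ax - 10av + 10a + 4xv - 5x - 8v² + 10v) + (-3x + 6v)(-2a² + ax - 10av + 10a + 4xv - 5x - 8v² + 10v); both groups contain (-2a² + ax - 10av + 10a + 4xv - 5x - 8v² + 10v), so (7a - 3x + 6v) is a factor with cofactor -2a² + ax - 10av + 10a + 4xv - 5x - 8v² + 10v.
The cofactor groups again: -2a² + ax - 10av + 10a + 4xv - 5x - 8v² + 10v = -a(2a - x + 2v) + (-4v + 5)(2a - x + 2v); both groups contain (2a - x + 2v), giving -(a + 4v - 5)(2a - x + 2v).

-(2a - x + 2v)(7a - 3x + 6v)(a + 4v - 5)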